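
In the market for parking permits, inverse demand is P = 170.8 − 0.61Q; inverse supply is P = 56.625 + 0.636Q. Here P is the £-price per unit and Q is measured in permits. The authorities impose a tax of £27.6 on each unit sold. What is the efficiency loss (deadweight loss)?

£305.68

Competitive equilibrium: 170.8 − 0.61Q = 56.625 + 0.636Q → Q* = 91.6332, P* = 114.9037.
With the tax, the buyer price exceeds the seller price by 27.6: (170.8 − 0.61Q) − (56.625 + 0.636Q) = 27.6 → Q' = 69.4823.
ΔQ = 91.6332 − 69.4823 = 22.1509; the wedge equals the tax, 27.6.
The triangle = ½ × 22.1509 × 27.6 = £305.68.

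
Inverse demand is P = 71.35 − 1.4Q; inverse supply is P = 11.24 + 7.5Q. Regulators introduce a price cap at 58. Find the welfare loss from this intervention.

1.20

Competitive equilibrium: 71.35 − 1.4Q = 11.24 + 7.5Q → Q* = 6.7539, P* = 61.8945.
At the ceiling P = 58, quantity supplied = (58 − 11.24)/7.5 = 6.2347.
Willingness to pay at Q' = 6.2347: 71.35 − 1.4·6.2347 = 62.6214.
ΔQ = 6.7539 − 6.2347 = 0.5192; wedge = 62.6214 − 58 = 4.6214.
Welfare loss = ½ × 0.5192 × 4.6214 = 1.20.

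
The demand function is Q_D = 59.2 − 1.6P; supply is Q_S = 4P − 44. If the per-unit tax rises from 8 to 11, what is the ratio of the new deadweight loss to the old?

1.891

In inverse form: demand P = 37 − 0.625Q, supply P = 11 + 0.25Q.
Competitive equilibrium: 37 − 0.625Q = 11 + 0.25Q → Q* = 29.7143, P* = 18.4286.
For a per-unit tax t: ΔQ = t/0.875, so DWL = ½·t·(t/0.875) = t²/1.75.
At t = 8: DWL = 36.571. At t = 11: DWL = 69.143.
Ratio = (11/8)² = 1.891.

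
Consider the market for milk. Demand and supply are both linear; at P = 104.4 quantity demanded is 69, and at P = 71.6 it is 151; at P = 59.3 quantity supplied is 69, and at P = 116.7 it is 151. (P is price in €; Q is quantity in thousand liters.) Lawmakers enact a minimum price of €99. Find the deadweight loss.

Demand slope = (71.6 − 104.4)/(151 − 69) = −0.4, so P = 132 − 0.4Q.
Supply slope = (116.7 − 59.3)/(151 − 69) = 0.7, so P = 11 + 0.7Q.
Competitive equilibrium: 132 − 0.4Q = 11 + 0.7Q → Q* = 110, P* = 88.
At the floor P = 99, quantity demanded = (132 − 99)/0.4 = 82.5.
Sellers' marginal cost at Q' = 82.5: 11 + 0.7·82.5 = 68.75.
ΔQ = 110 − 82.5 = 27.5; wedge = 99 − 68.75 = 30.25.
Welfare loss = ½ × 27.5 × 30.25 = €415.94 thousand.

€415.94 thousand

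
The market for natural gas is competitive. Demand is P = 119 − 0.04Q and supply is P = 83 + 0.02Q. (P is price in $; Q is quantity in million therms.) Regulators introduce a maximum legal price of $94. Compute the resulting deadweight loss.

Competitive equilibrium: 119 − 0.04Q = 83 + 0.02Q → Q* = 600, P* = 95.
At the ceiling P = 94, quantity supplied = (94 − 83)/0.02 = 550.
Willingness to pay at Q' = 550: 119 − 0.04·550 = 97.
ΔQ = 600 − 550 = 50; wedge = 97 − 94 = 3.
Deadweight loss = ½ × 50 × 3 = $75 million.

$75 million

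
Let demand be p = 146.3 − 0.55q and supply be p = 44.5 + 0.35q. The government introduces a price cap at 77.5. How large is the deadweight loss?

Competitive equilibrium: 146.3 − 0.55q = 44.5 + 0.35q → q* = 113.1111, p* = 84.0889.
At the ceiling p = 77.5, quantity supplied = (77.5 − 44.5)/0.35 = 94.2857.
Willingness to pay at q' = 94.2857: 146.3 − 0.55·94.2857 = 94.4429.
Δq = 113.1111 − 94.2857 = 18.8254; wedge = 94.4429 − 77.5 = 16.9429.
The triangle = ½ × 18.8254 × 16.9429 = 159.48.

159.48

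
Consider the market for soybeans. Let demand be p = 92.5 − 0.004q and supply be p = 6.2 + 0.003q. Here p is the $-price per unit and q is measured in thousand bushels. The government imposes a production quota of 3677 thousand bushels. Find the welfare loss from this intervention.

$261973.91 thousand

Competitive equilibrium: 92.5 − 0.004q = 6.2 + 0.003q → q* = 12328.5714, p* = 43.1857.
At q = 3677: demand price = 92.5 − 0.004·3677 = 77.792; supply price = 6.2 + 0.003·3677 = 17.231.
Δq = 12328.5714 − 3677 = 8651.5714; wedge = 77.792 − 17.231 = 60.561.
Deadweight loss = ½ × 8651.5714 × 60.561 = $261973.91 thousand.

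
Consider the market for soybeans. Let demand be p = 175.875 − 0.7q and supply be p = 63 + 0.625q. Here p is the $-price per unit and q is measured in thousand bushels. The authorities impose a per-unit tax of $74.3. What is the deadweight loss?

$2083.20 thousand

Competitive equilibrium: 175.875 − 0.7q = 63 + 0.625q → q* = 85.1887, p* = 116.2429.
With the tax, the buyer price exceeds the seller price by 74.3: (175.875 − 0.7q) − (63 + 0.625q) = 74.3 → q' = 29.1132.
Δq = 85.1887 − 29.1132 = 56.0755; the wedge equals the tax, 74.3.
Welfare loss = ½ × 56.0755 × 74.3 = $2083.20 thousand.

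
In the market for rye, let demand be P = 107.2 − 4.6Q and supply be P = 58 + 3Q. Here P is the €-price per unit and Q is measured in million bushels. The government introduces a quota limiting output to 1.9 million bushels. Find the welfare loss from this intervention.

Competitive equilibrium: 107.2 − 4.6Q = 58 + 3Q → Q* = 6.4737, P* = 77.4211.
At Q = 1.9: demand price = 107.2 − 4.6·1.9 = 98.46; supply price = 58 + 3·1.9 = 63.7.
ΔQ = 6.4737 − 1.9 = 4.5737; wedge = 98.46 − 63.7 = 34.76.
DWL = ½ × 4.5737 × 34.76 = €79.49 million.

€79.49 million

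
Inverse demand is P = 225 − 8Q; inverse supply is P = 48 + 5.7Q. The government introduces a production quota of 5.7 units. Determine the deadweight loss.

357.05

Competitive equilibrium: 225 − 8Q = 48 + 5.7Q → Q* = 12.9197, P* = 121.6423.
At Q = 5.7: demand price = 225 − 8·5.7 = 179.4; supply price = 48 + 5.7·5.7 = 80.49.
ΔQ = 12.9197 − 5.7 = 7.2197; wedge = 179.4 − 80.49 = 98.91.
DWL = ½ × 7.2197 × 98.91 = 357.05.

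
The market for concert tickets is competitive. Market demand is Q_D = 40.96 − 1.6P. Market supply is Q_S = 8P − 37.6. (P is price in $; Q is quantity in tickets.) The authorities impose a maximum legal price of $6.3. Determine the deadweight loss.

In inverse form: demand P = 25.6 − 0.625Q, supply P = 4.7 + 0.125Q.
Competitive equilibrium: 25.6 − 0.625Q = 4.7 + 0.125Q → Q* = 27.8667, P* = 8.1833.
At the ceiling P = 6.3, quantity supplied = (6.3 − 4.7)/0.125 = 12.8.
Willingness to pay at Q' = 12.8: 25.6 − 0.625·12.8 = 17.6.
ΔQ = 27.8667 − 12.8 = 15.0667; wedge = 17.6 − 6.3 = 11.3.
Welfare loss = ½ × 15.0667 × 11.3 = $85.13.

$85.13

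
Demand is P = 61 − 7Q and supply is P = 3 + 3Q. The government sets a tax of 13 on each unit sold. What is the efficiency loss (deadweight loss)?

Competitive equilibrium: 61 − 7Q = 3 + 3Q → Q* = 5.8, P* = 20.4.
With the tax, the buyer price exceeds the seller price by 13: (61 − 7Q) − (3 + 3Q) = 13 → Q' = 4.5.
ΔQ = 5.8 − 4.5 = 1.3; the wedge equals the tax, 13.
The triangle = ½ × 1.3 × 13 = 8.45.

8.45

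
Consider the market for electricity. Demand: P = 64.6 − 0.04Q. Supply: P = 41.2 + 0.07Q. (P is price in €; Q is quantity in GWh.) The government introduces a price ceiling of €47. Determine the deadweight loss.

Competitive equilibrium: 64.6 − 0.04Q = 41.2 + 0.07Q → Q* = 212.7273, P* = 56.0909.
At the ceiling P = 47, quantity supplied = (47 − 41.2)/0.07 = 82.8571.
Willingness to pay at Q' = 82.8571: 64.6 − 0.04·82.8571 = 61.2857.
ΔQ = 212.7273 − 82.8571 = 129.8702; wedge = 61.2857 − 47 = 14.2857.
DWL = ½ × 129.8702 × 14.2857 = €927.64.

€927.64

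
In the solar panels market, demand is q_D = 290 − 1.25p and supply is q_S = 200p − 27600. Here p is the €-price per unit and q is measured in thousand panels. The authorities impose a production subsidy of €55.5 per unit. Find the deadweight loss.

€1913.20 thousand

In inverse form: demand p = 232 − 0.8q, supply p = 138 + 0.005q.
Competitive equilibrium: 232 − 0.8q = 138 + 0.005q → q* = 116.7702, p* = 138.5839.
The subsidy lowers effective supply by 55.5: p = 82.5 + 0.005q.
New quantity: 232 − 0.8q = 82.5 + 0.005q → q' = 185.7143.
Overproduction Δq = 185.7143 − 116.7702 = 68.9441; wedge = subsidy = 55.5.
The triangle = ½ × 68.9441 × 55.5 = €1913.20 thousand.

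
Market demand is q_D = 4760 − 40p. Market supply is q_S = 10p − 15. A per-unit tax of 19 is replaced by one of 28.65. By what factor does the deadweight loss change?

2.274

In inverse form: demand p = 119 − 0.025q, supply p = 1.5 + 0.1q.
Competitive equilibrium: 119 − 0.025q = 1.5 + 0.1q → q* = 940, p* = 95.5.
For a per-unit tax t: Δq = t/0.125, so DWL = ½·t·(t/0.125) = t²/0.25.
At t = 19: DWL = 1444. At t = 28.65: DWL = 3283.29.
Ratio = (28.65/19)² = 2.274.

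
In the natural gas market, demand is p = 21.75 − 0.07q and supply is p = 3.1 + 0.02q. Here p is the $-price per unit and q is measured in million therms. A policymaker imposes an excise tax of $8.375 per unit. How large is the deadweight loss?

$389.67 million

Competitive equilibrium: 21.75 − 0.07q = 3.1 + 0.02q → q* = 207.2222, p* = 7.2444.
With the tax, the buyer price exceeds the seller price by 8.375: (21.75 − 0.07q) − (3.1 + 0.02q) = 8.375 → q' = 114.1667.
Δq = 207.2222 − 114.1667 = 93.0555; the wedge equals the tax, 8.375.
Welfare loss = ½ × 93.0555 × 8.375 = $389.67 million.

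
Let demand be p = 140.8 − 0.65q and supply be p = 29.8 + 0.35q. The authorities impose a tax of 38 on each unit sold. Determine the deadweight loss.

Competitive equilibrium: 140.8 − 0.65q = 29.8 + 0.35q → q* = 111, p* = 68.65.
With the tax, the buyer price exceeds the seller price by 38: (140.8 − 0.65q) − (29.8 + 0.35q) = 38 → q' = 73.
Δq = 111 − 73 = 38; the wedge equals the tax, 38.
Welfare loss = ½ × 38 × 38 = 722.

722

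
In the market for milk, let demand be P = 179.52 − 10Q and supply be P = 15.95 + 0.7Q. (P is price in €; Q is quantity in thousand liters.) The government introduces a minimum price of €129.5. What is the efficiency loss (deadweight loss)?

Competitive equilibrium: 179.52 − 10Q = 15.95 + 0.7Q → Q* = 15.2869, P* = 26.6508.
At the floor P = 129.5, quantity demanded = (179.52 − 129.5)/10 = 5.002.
Sellers' marginal cost at Q' = 5.002: 15.95 + 0.7·5.002 = 19.4514.
ΔQ = 15.2869 − 5.002 = 10.2849; wedge = 129.5 − 19.4514 = 110.0486.
Welfare loss = ½ × 10.2849 × 110.0486 = €565.92 thousand.

€565.92 thousand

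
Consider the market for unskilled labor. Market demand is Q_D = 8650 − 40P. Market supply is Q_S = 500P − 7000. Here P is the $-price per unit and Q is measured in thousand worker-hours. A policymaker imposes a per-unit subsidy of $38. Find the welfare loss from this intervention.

In inverse form: demand P = 216.25 − 0.025Q, supply P = 14 + 0.002Q.
Competitive equilibrium: 216.25 − 0.025Q = 14 + 0.002Q → Q* = 7490.7407, P* = 28.9815.
The subsidy lowers effective supply by 38: P = 0.002Q − 24.
New quantity: 216.25 − 0.025Q = 0.002Q − 24 → Q' = 8898.1481.
Overproduction ΔQ = 8898.1481 − 7490.7407 = 1407.4074; wedge = subsidy = 38.
Welfare loss = ½ × 1407.4074 × 38 = $26740.74 thousand.

$26740.74 thousand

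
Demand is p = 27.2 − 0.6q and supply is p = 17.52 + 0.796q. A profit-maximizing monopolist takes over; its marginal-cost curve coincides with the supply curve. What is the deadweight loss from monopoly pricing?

Competitive equilibrium: 27.2 − 0.6q = 17.52 + 0.796q → q* = 6.9341, p* = 23.0395.
Marginal revenue: MR = 27.2 − 1.2q. Set MR = MC: 27.2 − 1.2q = 17.52 + 0.796q → q_m = 4.8497.
Price p_m = 27.2 − 0.6·4.8497 = 24.2902; MC(q_m) = 17.52 + 0.796·4.8497 = 21.3804.
Competitive q* = 6.9341, so Δq = 2.0844; wedge = 24.2902 − 21.3804 = 2.9098.
Welfare loss = ½ × 2.0844 × 2.9098 = 3.03.

3.03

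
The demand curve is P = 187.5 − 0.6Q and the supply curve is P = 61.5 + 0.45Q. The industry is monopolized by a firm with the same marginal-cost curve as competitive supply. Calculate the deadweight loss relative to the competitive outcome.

999.67

Competitive equilibrium: 187.5 − 0.6Q = 61.5 + 0.45Q → Q* = 120, P* = 115.5.
Marginal revenue: MR = 187.5 − 1.2Q. Set MR = MC: 187.5 − 1.2Q = 61.5 + 0.45Q → Q_m = 76.3636.
Price P_m = 187.5 − 0.6·76.3636 = 141.6818; MC(Q_m) = 61.5 + 0.45·76.3636 = 95.8636.
Competitive Q* = 120, so ΔQ = 43.6364; wedge = 141.6818 − 95.8636 = 45.8182.
Welfare loss = ½ × 43.6364 × 45.8182 = 999.67.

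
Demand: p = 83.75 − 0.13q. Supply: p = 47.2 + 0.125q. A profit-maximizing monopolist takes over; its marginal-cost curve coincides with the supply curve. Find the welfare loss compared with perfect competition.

298.66

Competitive equilibrium: 83.75 − 0.13q = 47.2 + 0.125q → q* = 143.33333, p* = 65.11667.
Marginal revenue: MR = 83.75 − 0.26q. Set MR = MC: 83.75 − 0.26q = 47.2 + 0.125q → q_m = 94.93506.
Price p_m = 83.75 − 0.13·94.93506 = 71.40844; MC(q_m) = 47.2 + 0.125·94.93506 = 59.06688.
Competitive q* = 143.33333, so Δq = 48.39827; wedge = 71.40844 − 59.06688 = 12.34156.
Deadweight loss = ½ × 48.39827 × 12.34156 = 298.66.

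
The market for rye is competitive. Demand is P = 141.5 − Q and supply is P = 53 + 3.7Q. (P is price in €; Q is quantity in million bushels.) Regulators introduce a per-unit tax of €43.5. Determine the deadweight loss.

€201.30 million

Competitive equilibrium: 141.5 − Q = 53 + 3.7Q → Q* = 18.8298, P* = 122.6702.
With the tax, the buyer price exceeds the seller price by 43.5: (141.5 − Q) − (53 + 3.7Q) = 43.5 → Q' = 9.5745.
ΔQ = 18.8298 − 9.5745 = 9.2553; the wedge equals the tax, 43.5.
The triangle = ½ × 9.2553 × 43.5 = €201.30 million.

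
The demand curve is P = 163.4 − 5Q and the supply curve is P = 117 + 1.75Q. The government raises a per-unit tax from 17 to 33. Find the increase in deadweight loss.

Competitive equilibrium: 163.4 − 5Q = 117 + 1.75Q → Q* = 6.8741, P* = 129.0296.
For a per-unit tax t: ΔQ = t/6.75, so DWL = ½·t·(t/6.75) = t²/13.5.
At t = 17: DWL = 21.407. At t = 33: DWL = 80.667.
Increase = 80.667 − 21.407 = 59.26.

59.26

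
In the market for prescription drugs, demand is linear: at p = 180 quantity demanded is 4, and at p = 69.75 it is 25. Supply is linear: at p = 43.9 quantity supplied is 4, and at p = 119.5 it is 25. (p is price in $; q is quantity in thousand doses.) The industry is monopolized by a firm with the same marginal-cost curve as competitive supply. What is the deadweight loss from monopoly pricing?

Demand slope = (69.75 − 180)/(25 − 4) = −5.25, so p = 201 − 5.25q.
Supply slope = (119.5 − 43.9)/(25 − 4) = 3.6, so p = 29.5 + 3.6q.
Competitive equilibrium: 201 − 5.25q = 29.5 + 3.6q → q* = 19.3785, p* = 99.2627.
Marginal revenue: MR = 201 − 10.5q. Set MR = MC: 201 − 10.5q = 29.5 + 3.6q → q_m = 12.1631.
Price p_m = 201 − 5.25·12.1631 = 137.1437; MC(q_m) = 29.5 + 3.6·12.1631 = 73.2872.
Competitive q* = 19.3785, so Δq = 7.2154; wedge = 137.1437 − 73.2872 = 63.8565.
The triangle = ½ × 7.2154 × 63.8565 = $230.38 thousand.

$230.38 thousand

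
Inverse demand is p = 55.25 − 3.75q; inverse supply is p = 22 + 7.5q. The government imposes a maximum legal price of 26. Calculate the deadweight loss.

Competitive equilibrium: 55.25 − 3.75q = 22 + 7.5q → q* = 2.9556, p* = 44.1667.
At the ceiling p = 26, quantity supplied = (26 − 22)/7.5 = 0.5333.
Willingness to pay at q' = 0.5333: 55.25 − 3.75·0.5333 = 53.2501.
Δq = 2.9556 − 0.5333 = 2.4223; wedge = 53.2501 − 26 = 27.2501.
The triangle = ½ × 2.4223 × 27.2501 = 33.

33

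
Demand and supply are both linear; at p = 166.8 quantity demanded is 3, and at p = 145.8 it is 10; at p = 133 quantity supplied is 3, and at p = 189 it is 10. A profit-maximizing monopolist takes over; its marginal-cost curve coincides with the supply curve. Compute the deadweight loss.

9.31

Demand slope = (145.8 − 166.8)/(10 − 3) = −3, so p = 175.8 − 3q.
Supply slope = (189 − 133)/(10 − 3) = 8, so p = 109 + 8q.
Competitive equilibrium: 175.8 − 3q = 109 + 8q → q* = 6.0727, p* = 157.5818.
Marginal revenue: MR = 175.8 − 6q. Set MR = MC: 175.8 − 6q = 109 + 8q → q_m = 4.7714.
Price p_m = 175.8 − 3·4.7714 = 161.4858; MC(q_m) = 109 + 8·4.7714 = 147.1712.
Competitive q* = 6.0727, so Δq = 1.3013; wedge = 161.4858 − 147.1712 = 14.3146.
Welfare loss = ½ × 1.3013 × 14.3146 = 9.31.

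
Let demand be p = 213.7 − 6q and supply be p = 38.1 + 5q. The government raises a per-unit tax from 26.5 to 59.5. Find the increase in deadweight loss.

Competitive equilibrium: 213.7 − 6q = 38.1 + 5q → q* = 15.9636, p* = 117.9182.
For a per-unit tax t: Δq = t/11, so DWL = ½·t·(t/11) = t²/22.
At t = 26.5: DWL = 31.92. At t = 59.5: DWL = 160.92.
Increase = 160.92 − 31.92 = 129.

129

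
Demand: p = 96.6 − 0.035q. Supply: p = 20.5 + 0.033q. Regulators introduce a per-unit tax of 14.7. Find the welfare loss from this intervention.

1588.90

Competitive equilibrium: 96.6 − 0.035q = 20.5 + 0.033q → q* = 1119.1176, p* = 57.4309.
With the tax, the buyer price exceeds the seller price by 14.7: (96.6 − 0.035q) − (20.5 + 0.033q) = 14.7 → q' = 902.9412.
Δq = 1119.1176 − 902.9412 = 216.1764; the wedge equals the tax, 14.7.
DWL = ½ × 216.1764 × 14.7 = 1588.90.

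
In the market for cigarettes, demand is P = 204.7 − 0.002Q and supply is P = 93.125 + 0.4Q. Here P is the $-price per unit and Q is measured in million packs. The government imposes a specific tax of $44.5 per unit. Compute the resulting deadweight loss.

$2463 million

Competitive equilibrium: 204.7 − 0.002Q = 93.125 + 0.4Q → Q* = 277.5498, P* = 204.1449.
With the tax, the buyer price exceeds the seller price by 44.5: (204.7 − 0.002Q) − (93.125 + 0.4Q) = 44.5 → Q' = 166.8532.
ΔQ = 277.5498 − 166.8532 = 110.6966; the wedge equals the tax, 44.5.
Welfare loss = ½ × 110.6966 × 44.5 = $2463 million.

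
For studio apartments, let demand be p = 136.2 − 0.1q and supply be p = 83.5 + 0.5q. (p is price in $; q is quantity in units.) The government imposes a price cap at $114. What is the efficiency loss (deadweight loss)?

Competitive equilibrium: 136.2 − 0.1q = 83.5 + 0.5q → q* = 87.8333, p* = 127.4167.
At the ceiling p = 114, quantity supplied = (114 − 83.5)/0.5 = 61.
Willingness to pay at q' = 61: 136.2 − 0.1·61 = 130.1.
Δq = 87.8333 − 61 = 26.8333; wedge = 130.1 − 114 = 16.1.
Welfare loss = ½ × 26.8333 × 16.1 = $216.01.

$216.01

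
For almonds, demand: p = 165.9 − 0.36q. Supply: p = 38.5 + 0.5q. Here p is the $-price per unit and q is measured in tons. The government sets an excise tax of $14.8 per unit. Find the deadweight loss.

$127.35

Competitive equilibrium: 165.9 − 0.36q = 38.5 + 0.5q → q* = 148.1395, p* = 112.5698.
With the tax, the buyer price exceeds the seller price by 14.8: (165.9 − 0.36q) − (38.5 + 0.5q) = 14.8 → q' = 130.9302.
Δq = 148.1395 − 130.9302 = 17.2093; the wedge equals the tax, 14.8.
The triangle = ½ × 17.2093 × 14.8 = $127.35.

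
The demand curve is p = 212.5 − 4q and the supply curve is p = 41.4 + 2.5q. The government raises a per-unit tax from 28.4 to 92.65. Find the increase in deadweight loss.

598.27

Competitive equilibrium: 212.5 − 4q = 41.4 + 2.5q → q* = 26.3231, p* = 107.2077.
For a per-unit tax t: Δq = t/6.5, so DWL = ½·t·(t/6.5) = t²/13.
At t = 28.4: DWL = 62.043. At t = 92.65: DWL = 660.309.
Increase = 660.309 − 62.043 = 598.27.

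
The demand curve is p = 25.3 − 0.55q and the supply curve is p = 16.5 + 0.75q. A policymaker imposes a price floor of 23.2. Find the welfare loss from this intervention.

Competitive equilibrium: 25.3 − 0.55q = 16.5 + 0.75q → q* = 6.7692, p* = 21.5769.
At the floor p = 23.2, quantity demanded = (25.3 − 23.2)/0.55 = 3.8182.
Sellers' marginal cost at q' = 3.8182: 16.5 + 0.75·3.8182 = 19.3637.
Δq = 6.7692 − 3.8182 = 2.951; wedge = 23.2 − 19.3637 = 3.8363.
The triangle = ½ × 2.951 × 3.8363 = 5.66.

5.66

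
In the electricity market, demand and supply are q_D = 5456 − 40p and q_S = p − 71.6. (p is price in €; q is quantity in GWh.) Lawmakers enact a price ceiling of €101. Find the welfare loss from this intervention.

In inverse form: demand p = 136.4 − 0.025q, supply p = 71.6 + q.
Competitive equilibrium: 136.4 − 0.025q = 71.6 + q → q* = 63.2195, p* = 134.8195.
At the ceiling p = 101, quantity supplied = (101 − 71.6)/1 = 29.4.
Willingness to pay at q' = 29.4: 136.4 − 0.025·29.4 = 135.665.
Δq = 63.2195 − 29.4 = 33.8195; wedge = 135.665 − 101 = 34.665.
Deadweight loss = ½ × 33.8195 × 34.665 = €586.18.

€586.18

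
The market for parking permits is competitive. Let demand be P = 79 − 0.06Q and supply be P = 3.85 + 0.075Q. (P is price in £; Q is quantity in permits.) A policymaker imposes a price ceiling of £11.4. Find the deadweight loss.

Competitive equilibrium: 79 − 0.06Q = 3.85 + 0.075Q → Q* = 556.6667, P* = 45.6.
At the ceiling P = 11.4, quantity supplied = (11.4 − 3.85)/0.075 = 100.6667.
Willingness to pay at Q' = 100.6667: 79 − 0.06·100.6667 = 72.96.
ΔQ = 556.6667 − 100.6667 = 456; wedge = 72.96 − 11.4 = 61.56.
The triangle = ½ × 456 × 61.56 = £14035.68.

£14035.68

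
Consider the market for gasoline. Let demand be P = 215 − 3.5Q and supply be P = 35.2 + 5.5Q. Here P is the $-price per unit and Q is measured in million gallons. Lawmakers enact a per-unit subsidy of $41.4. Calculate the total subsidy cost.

$1017.52 million

Competitive equilibrium: 215 − 3.5Q = 35.2 + 5.5Q → Q* = 19.9778, P* = 145.0778.
The subsidy lowers effective supply by 41.4: P = 5.5Q − 6.2.
New quantity: 215 − 3.5Q = 5.5Q − 6.2 → Q' = 24.5778.
Total subsidy cost = 41.4 × 24.5778 = $1017.52 million.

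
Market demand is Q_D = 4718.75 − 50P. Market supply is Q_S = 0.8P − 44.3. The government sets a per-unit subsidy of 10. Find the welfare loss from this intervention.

39.37

In inverse form: demand P = 94.375 − 0.02Q, supply P = 55.375 + 1.25Q.
Competitive equilibrium: 94.375 − 0.02Q = 55.375 + 1.25Q → Q* = 30.7087, P* = 93.7608.
The subsidy lowers effective supply by 10: P = 45.375 + 1.25Q.
New quantity: 94.375 − 0.02Q = 45.375 + 1.25Q → Q' = 38.5827.
Overproduction ΔQ = 38.5827 − 30.7087 = 7.874; wedge = subsidy = 10.
Welfare loss = ½ × 7.874 × 10 = 39.37.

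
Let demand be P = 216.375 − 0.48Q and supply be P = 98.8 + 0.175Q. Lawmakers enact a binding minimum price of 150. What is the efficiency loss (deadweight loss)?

Competitive equilibrium: 216.375 − 0.48Q = 98.8 + 0.175Q → Q* = 179.5038, P* = 130.2132.
At the floor P = 150, quantity demanded = (216.375 − 150)/0.48 = 138.2813.
Sellers' marginal cost at Q' = 138.2813: 98.8 + 0.175·138.2813 = 122.9992.
ΔQ = 179.5038 − 138.2813 = 41.2225; wedge = 150 − 122.9992 = 27.0008.
DWL = ½ × 41.2225 × 27.0008 = 556.52.

556.52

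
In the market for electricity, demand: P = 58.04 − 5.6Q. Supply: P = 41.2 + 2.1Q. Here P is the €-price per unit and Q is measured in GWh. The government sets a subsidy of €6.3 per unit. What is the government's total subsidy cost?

Competitive equilibrium: 58.04 − 5.6Q = 41.2 + 2.1Q → Q* = 2.187, P* = 45.7927.
The subsidy lowers effective supply by 6.3: P = 34.9 + 2.1Q.
New quantity: 58.04 − 5.6Q = 34.9 + 2.1Q → Q' = 3.0052.
Total subsidy cost = 6.3 × 3.0052 = €18.93.

€18.93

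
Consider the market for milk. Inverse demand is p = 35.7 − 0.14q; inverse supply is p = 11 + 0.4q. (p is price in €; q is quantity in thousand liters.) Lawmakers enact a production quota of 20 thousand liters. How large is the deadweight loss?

Competitive equilibrium: 35.7 − 0.14q = 11 + 0.4q → q* = 45.7407, p* = 29.2963.
At q = 20: demand price = 35.7 − 0.14·20 = 32.9; supply price = 11 + 0.4·20 = 19.
Δq = 45.7407 − 20 = 25.7407; wedge = 32.9 − 19 = 13.9.
Welfare loss = ½ × 25.7407 × 13.9 = €178.90 thousand.

€178.90 thousand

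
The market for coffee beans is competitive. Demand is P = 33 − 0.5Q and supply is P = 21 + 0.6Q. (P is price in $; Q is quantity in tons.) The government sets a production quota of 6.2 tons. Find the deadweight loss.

$12.20

Competitive equilibrium: 33 − 0.5Q = 21 + 0.6Q → Q* = 10.9091, P* = 27.5455.
At Q = 6.2: demand price = 33 − 0.5·6.2 = 29.9; supply price = 21 + 0.6·6.2 = 24.72.
ΔQ = 10.9091 − 6.2 = 4.7091; wedge = 29.9 − 24.72 = 5.18.
Welfare loss = ½ × 4.7091 × 5.18 = $12.20.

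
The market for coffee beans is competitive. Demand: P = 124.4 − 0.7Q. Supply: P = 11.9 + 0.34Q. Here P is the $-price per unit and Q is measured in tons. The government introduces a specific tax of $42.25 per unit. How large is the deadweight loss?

Competitive equilibrium: 124.4 − 0.7Q = 11.9 + 0.34Q → Q* = 108.1731, P* = 48.6788.
With the tax, the buyer price exceeds the seller price by 42.25: (124.4 − 0.7Q) − (11.9 + 0.34Q) = 42.25 → Q' = 67.5481.
ΔQ = 108.1731 − 67.5481 = 40.625; the wedge equals the tax, 42.25.
The triangle = ½ × 40.625 × 42.25 = $858.20.

$858.20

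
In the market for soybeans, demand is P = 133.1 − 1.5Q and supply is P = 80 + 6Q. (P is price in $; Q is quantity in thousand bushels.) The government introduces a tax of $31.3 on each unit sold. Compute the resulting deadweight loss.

Competitive equilibrium: 133.1 − 1.5Q = 80 + 6Q → Q* = 7.08, P* = 122.48.
With the tax, the buyer price exceeds the seller price by 31.3: (133.1 − 1.5Q) − (80 + 6Q) = 31.3 → Q' = 2.9067.
ΔQ = 7.08 − 2.9067 = 4.1733; the wedge equals the tax, 31.3.
The triangle = ½ × 4.1733 × 31.3 = $65.31 thousand.

$65.31 thousand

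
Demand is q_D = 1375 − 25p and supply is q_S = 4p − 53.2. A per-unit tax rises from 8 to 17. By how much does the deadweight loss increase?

In inverse form: demand p = 55 − 0.04q, supply p = 13.3 + 0.25q.
Competitive equilibrium: 55 − 0.04q = 13.3 + 0.25q → q* = 143.7931, p* = 49.2483.
For a per-unit tax t: Δq = t/0.29, so DWL = ½·t·(t/0.29) = t²/0.58.
At t = 8: DWL = 110.345. At t = 17: DWL = 498.276.
Increase = 498.276 − 110.345 = 387.93.

387.93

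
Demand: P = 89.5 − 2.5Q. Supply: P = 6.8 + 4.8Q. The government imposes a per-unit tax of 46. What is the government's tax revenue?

231.26

Competitive equilibrium: 89.5 − 2.5Q = 6.8 + 4.8Q → Q* = 11.3288, P* = 61.1781.
With the tax, the buyer price exceeds the seller price by 46: (89.5 − 2.5Q) − (6.8 + 4.8Q) = 46 → Q' = 5.0274.
Tax revenue = 46 × 5.0274 = 231.26.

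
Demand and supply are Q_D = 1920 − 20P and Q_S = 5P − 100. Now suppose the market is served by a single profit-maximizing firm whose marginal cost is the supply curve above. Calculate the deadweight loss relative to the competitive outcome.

320.89

In inverse form: demand P = 96 − 0.05Q, supply P = 20 + 0.2Q.
Competitive equilibrium: 96 − 0.05Q = 20 + 0.2Q → Q* = 304, P* = 80.8.
Marginal revenue: MR = 96 − 0.1Q. Set MR = MC: 96 − 0.1Q = 20 + 0.2Q → Q_m = 253.3333.
Price P_m = 96 − 0.05·253.3333 = 83.3333; MC(Q_m) = 20 + 0.2·253.3333 = 70.6667.
Competitive Q* = 304, so ΔQ = 50.6667; wedge = 83.3333 − 70.6667 = 12.6666.
The triangle = ½ × 50.6667 × 12.6666 = 320.89.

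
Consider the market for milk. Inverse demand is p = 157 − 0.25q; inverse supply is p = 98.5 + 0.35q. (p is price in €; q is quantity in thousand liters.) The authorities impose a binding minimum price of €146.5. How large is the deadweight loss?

Competitive equilibrium: 157 − 0.25q = 98.5 + 0.35q → q* = 97.5, p* = 132.625.
At the floor p = 146.5, quantity demanded = (157 − 146.5)/0.25 = 42.
Sellers' marginal cost at q' = 42: 98.5 + 0.35·42 = 113.2.
Δq = 97.5 − 42 = 55.5; wedge = 146.5 − 113.2 = 33.3.
DWL = ½ × 55.5 × 33.3 = €924.075 thousand.

€924.075 thousand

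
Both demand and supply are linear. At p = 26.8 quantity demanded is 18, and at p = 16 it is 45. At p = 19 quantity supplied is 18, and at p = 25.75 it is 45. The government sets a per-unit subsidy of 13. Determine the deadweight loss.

130

Demand slope = (16 − 26.8)/(45 − 18) = −0.4, so p = 34 − 0.4q.
Supply slope = (25.75 − 19)/(45 − 18) = 0.25, so p = 14.5 + 0.25q.
Competitive equilibrium: 34 − 0.4q = 14.5 + 0.25q → q* = 30, p* = 22.
The subsidy lowers effective supply by 13: p = 1.5 + 0.25q.
New quantity: 34 − 0.4q = 1.5 + 0.25q → q' = 50.
Overproduction Δq = 50 − 30 = 20; wedge = subsidy = 13.
The triangle = ½ × 20 × 13 = 130.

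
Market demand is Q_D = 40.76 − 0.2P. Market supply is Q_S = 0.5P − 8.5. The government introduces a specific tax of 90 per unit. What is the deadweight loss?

578.57

In inverse form: demand P = 203.8 − 5Q, supply P = 17 + 2Q.
Competitive equilibrium: 203.8 − 5Q = 17 + 2Q → Q* = 26.6857, P* = 70.3714.
With the tax, the buyer price exceeds the seller price by 90: (203.8 − 5Q) − (17 + 2Q) = 90 → Q' = 13.8286.
ΔQ = 26.6857 − 13.8286 = 12.8571; the wedge equals the tax, 90.
DWL = ½ × 12.8571 × 90 = 578.57.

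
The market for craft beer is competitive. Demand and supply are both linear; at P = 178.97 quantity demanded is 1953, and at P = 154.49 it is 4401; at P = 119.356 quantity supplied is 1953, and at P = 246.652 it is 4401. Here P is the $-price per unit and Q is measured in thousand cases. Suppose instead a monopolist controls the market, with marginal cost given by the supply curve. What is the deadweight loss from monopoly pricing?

Demand slope = (154.49 − 178.97)/(4401 − 1953) = −0.01, so P = 198.5 − 0.01Q.
Supply slope = (246.652 − 119.356)/(4401 − 1953) = 0.052, so P = 17.8 + 0.052Q.
Competitive equilibrium: 198.5 − 0.01Q = 17.8 + 0.052Q → Q* = 2914.5161, P* = 169.3548.
Marginal revenue: MR = 198.5 − 0.02Q. Set MR = MC: 198.5 − 0.02Q = 17.8 + 0.052Q → Q_m = 2509.7222.
Price P_m = 198.5 − 0.01·2509.7222 = 173.4028; MC(Q_m) = 17.8 + 0.052·2509.7222 = 148.3056.
Competitive Q* = 2914.5161, so ΔQ = 404.7939; wedge = 173.4028 − 148.3056 = 25.0972.
Deadweight loss = ½ × 404.7939 × 25.0972 = $5079.60 thousand.

$5079.60 thousand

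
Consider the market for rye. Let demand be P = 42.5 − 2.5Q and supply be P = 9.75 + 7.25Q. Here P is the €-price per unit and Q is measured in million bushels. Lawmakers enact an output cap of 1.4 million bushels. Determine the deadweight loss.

Competitive equilibrium: 42.5 − 2.5Q = 9.75 + 7.25Q → Q* = 3.359, P* = 34.1026.
At Q = 1.4: demand price = 42.5 − 2.5·1.4 = 39; supply price = 9.75 + 7.25·1.4 = 19.9.
ΔQ = 3.359 − 1.4 = 1.959; wedge = 39 − 19.9 = 19.1.
Welfare loss = ½ × 1.959 × 19.1 = €18.71 million.

€18.71 million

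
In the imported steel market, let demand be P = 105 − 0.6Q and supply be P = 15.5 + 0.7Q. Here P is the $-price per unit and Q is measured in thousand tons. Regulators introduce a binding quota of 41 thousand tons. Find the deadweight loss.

$504.02 thousand

Competitive equilibrium: 105 − 0.6Q = 15.5 + 0.7Q → Q* = 68.8462, P* = 63.6923.
At Q = 41: demand price = 105 − 0.6·41 = 80.4; supply price = 15.5 + 0.7·41 = 44.2.
ΔQ = 68.8462 − 41 = 27.8462; wedge = 80.4 − 44.2 = 36.2.
Welfare loss = ½ × 27.8462 × 36.2 = $504.02 thousand.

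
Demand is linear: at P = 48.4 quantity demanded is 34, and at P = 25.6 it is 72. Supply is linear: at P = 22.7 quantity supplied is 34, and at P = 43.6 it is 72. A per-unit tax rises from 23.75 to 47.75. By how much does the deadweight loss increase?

746.09

Demand slope = (25.6 − 48.4)/(72 − 34) = −0.6, so P = 68.8 − 0.6Q.
Supply slope = (43.6 − 22.7)/(72 − 34) = 0.55, so P = 4 + 0.55Q.
Competitive equilibrium: 68.8 − 0.6Q = 4 + 0.55Q → Q* = 56.3478, P* = 34.9913.
For a per-unit tax t: ΔQ = t/1.15, so DWL = ½·t·(t/1.15) = t²/2.3.
At t = 23.75: DWL = 245.245. At t = 47.75: DWL = 991.332.
Increase = 991.332 − 245.245 = 746.09.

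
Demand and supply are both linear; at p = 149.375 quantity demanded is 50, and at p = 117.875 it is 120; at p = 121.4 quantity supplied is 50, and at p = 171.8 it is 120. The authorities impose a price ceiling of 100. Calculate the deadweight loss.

1682.72

Demand slope = (117.875 − 149.375)/(120 − 50) = −0.45, so p = 171.875 − 0.45q.
Supply slope = (171.8 − 121.4)/(120 − 50) = 0.72, so p = 85.4 + 0.72q.
Competitive equilibrium: 171.875 − 0.45q = 85.4 + 0.72q → q* = 73.9103, p* = 138.6154.
At the ceiling p = 100, quantity supplied = (100 − 85.4)/0.72 = 20.2778.
Willingness to pay at q' = 20.2778: 171.875 − 0.45·20.2778 = 162.75.
Δq = 73.9103 − 20.2778 = 53.6325; wedge = 162.75 − 100 = 62.75.
Welfare loss = ½ × 53.6325 × 62.75 = 1682.72.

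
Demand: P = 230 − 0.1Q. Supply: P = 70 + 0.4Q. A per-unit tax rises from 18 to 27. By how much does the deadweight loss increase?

405

Competitive equilibrium: 230 − 0.1Q = 70 + 0.4Q → Q* = 320, P* = 198.
For a per-unit tax t: ΔQ = t/0.5, so DWL = ½·t·(t/0.5) = t²/1.
At t = 18: DWL = 324. At t = 27: DWL = 729.
Increase = 729 − 324 = 405.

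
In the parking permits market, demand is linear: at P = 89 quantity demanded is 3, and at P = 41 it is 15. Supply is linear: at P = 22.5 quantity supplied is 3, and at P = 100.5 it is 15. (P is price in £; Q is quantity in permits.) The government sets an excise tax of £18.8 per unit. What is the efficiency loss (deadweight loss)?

£16.83

Demand slope = (41 − 89)/(15 − 3) = −4, so P = 101 − 4Q.
Supply slope = (100.5 − 22.5)/(15 − 3) = 6.5, so P = 3 + 6.5Q.
Competitive equilibrium: 101 − 4Q = 3 + 6.5Q → Q* = 9.3333, P* = 63.6667.
With the tax, the buyer price exceeds the seller price by 18.8: (101 − 4Q) − (3 + 6.5Q) = 18.8 → Q' = 7.5429.
ΔQ = 9.3333 − 7.5429 = 1.7904; the wedge equals the tax, 18.8.
The triangle = ½ × 1.7904 × 18.8 = £16.83.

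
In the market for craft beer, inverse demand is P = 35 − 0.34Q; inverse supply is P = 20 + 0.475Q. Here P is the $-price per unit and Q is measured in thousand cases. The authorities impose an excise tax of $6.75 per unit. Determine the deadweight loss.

$27.95 thousand

Competitive equilibrium: 35 − 0.34Q = 20 + 0.475Q → Q* = 18.4049, P* = 28.7423.
With the tax, the buyer price exceeds the seller price by 6.75: (35 − 0.34Q) − (20 + 0.475Q) = 6.75 → Q' = 10.1227.
ΔQ = 18.4049 − 10.1227 = 8.2822; the wedge equals the tax, 6.75.
DWL = ½ × 8.2822 × 6.75 = $27.95 thousand.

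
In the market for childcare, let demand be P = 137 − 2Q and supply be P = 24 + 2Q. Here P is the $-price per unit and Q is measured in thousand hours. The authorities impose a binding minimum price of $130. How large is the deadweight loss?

$1225.125 thousand

Competitive equilibrium: 137 − 2Q = 24 + 2Q → Q* = 28.25, P* = 80.5.
At the floor P = 130, quantity demanded = (137 − 130)/2 = 3.5.
Sellers' marginal cost at Q' = 3.5: 24 + 2·3.5 = 31.
ΔQ = 28.25 − 3.5 = 24.75; wedge = 130 − 31 = 99.
DWL = ½ × 24.75 × 99 = $1225.125 thousand.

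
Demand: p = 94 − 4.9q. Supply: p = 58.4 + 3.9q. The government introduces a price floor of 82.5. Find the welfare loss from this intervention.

Competitive equilibrium: 94 − 4.9q = 58.4 + 3.9q → q* = 4.0455, p* = 74.1773.
At the floor p = 82.5, quantity demanded = (94 − 82.5)/4.9 = 2.3469.
Sellers' marginal cost at q' = 2.3469: 58.4 + 3.9·2.3469 = 67.5529.
Δq = 4.0455 − 2.3469 = 1.6986; wedge = 82.5 − 67.5529 = 14.9471.
The triangle = ½ × 1.6986 × 14.9471 = 12.69.

12.69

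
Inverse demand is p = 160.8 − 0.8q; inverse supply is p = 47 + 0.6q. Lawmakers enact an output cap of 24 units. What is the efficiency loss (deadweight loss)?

Competitive equilibrium: 160.8 − 0.8q = 47 + 0.6q → q* = 81.2857, p* = 95.7714.
At q = 24: demand price = 160.8 − 0.8·24 = 141.6; supply price = 47 + 0.6·24 = 61.4.
Δq = 81.2857 − 24 = 57.2857; wedge = 141.6 − 61.4 = 80.2.
Deadweight loss = ½ × 57.2857 × 80.2 = 2297.16.

2297.16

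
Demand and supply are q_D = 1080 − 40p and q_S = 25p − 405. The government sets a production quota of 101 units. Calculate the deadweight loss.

137.96

In inverse form: demand p = 27 − 0.025q, supply p = 16.2 + 0.04q.
Competitive equilibrium: 27 − 0.025q = 16.2 + 0.04q → q* = 166.1538, p* = 22.8462.
At q = 101: demand price = 27 − 0.025·101 = 24.475; supply price = 16.2 + 0.04·101 = 20.24.
Δq = 166.1538 − 101 = 65.1538; wedge = 24.475 − 20.24 = 4.235.
Deadweight loss = ½ × 65.1538 × 4.235 = 137.96.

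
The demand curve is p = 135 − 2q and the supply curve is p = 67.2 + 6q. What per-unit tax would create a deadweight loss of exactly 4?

Competitive equilibrium: 135 − 2q = 67.2 + 6q → q* = 8.475, p* = 118.05.
A tax t gives Δq = t/8 and wedge t, so DWL = t²/16.
t²/16 = 4 → t² = 64 → t = 8.

8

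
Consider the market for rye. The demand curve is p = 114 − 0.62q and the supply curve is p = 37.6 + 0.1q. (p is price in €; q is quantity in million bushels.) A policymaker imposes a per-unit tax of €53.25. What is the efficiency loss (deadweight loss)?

€1969.14 million

Competitive equilibrium: 114 − 0.62q = 37.6 + 0.1q → q* = 106.1111, p* = 48.2111.
With the tax, the buyer price exceeds the seller price by 53.25: (114 − 0.62q) − (37.6 + 0.1q) = 53.25 → q' = 32.1528.
Δq = 106.1111 − 32.1528 = 73.9583; the wedge equals the tax, 53.25.
Deadweight loss = ½ × 73.9583 × 53.25 = €1969.14 million.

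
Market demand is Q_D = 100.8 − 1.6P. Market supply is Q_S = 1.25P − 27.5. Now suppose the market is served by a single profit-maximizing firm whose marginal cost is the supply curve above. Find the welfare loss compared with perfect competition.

54.82

In inverse form: demand P = 63 − 0.625Q, supply P = 22 + 0.8Q.
Competitive equilibrium: 63 − 0.625Q = 22 + 0.8Q → Q* = 28.7719, P* = 45.0175.
Marginal revenue: MR = 63 − 1.25Q. Set MR = MC: 63 − 1.25Q = 22 + 0.8Q → Q_m = 20.
Price P_m = 63 − 0.625·20 = 50.5; MC(Q_m) = 22 + 0.8·20 = 38.
Competitive Q* = 28.7719, so ΔQ = 8.7719; wedge = 50.5 − 38 = 12.5.
Welfare loss = ½ × 8.7719 × 12.5 = 54.82.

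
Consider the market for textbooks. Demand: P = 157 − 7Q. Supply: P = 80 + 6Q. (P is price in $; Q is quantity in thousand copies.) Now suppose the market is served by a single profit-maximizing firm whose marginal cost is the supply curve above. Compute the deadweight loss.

$27.93 thousand

Competitive equilibrium: 157 − 7Q = 80 + 6Q → Q* = 5.92308, P* = 115.53846.
Marginal revenue: MR = 157 − 14Q. Set MR = MC: 157 − 14Q = 80 + 6Q → Q_m = 3.85.
Price P_m = 157 − 7·3.85 = 130.05; MC(Q_m) = 80 + 6·3.85 = 103.1.
Competitive Q* = 5.92308, so ΔQ = 2.07308; wedge = 130.05 − 103.1 = 26.95.
Welfare loss = ½ × 2.07308 × 26.95 = $27.93 thousand.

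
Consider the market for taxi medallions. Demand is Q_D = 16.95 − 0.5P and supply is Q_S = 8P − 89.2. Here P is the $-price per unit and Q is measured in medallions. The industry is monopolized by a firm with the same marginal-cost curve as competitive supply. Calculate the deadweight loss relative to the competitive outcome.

In inverse form: demand P = 33.9 − 2Q, supply P = 11.15 + 0.125Q.
Competitive equilibrium: 33.9 − 2Q = 11.15 + 0.125Q → Q* = 10.7059, P* = 12.4882.
Marginal revenue: MR = 33.9 − 4Q. Set MR = MC: 33.9 − 4Q = 11.15 + 0.125Q → Q_m = 5.5152.
Price P_m = 33.9 − 2·5.5152 = 22.8696; MC(Q_m) = 11.15 + 0.125·5.5152 = 11.8394.
Competitive Q* = 10.7059, so ΔQ = 5.1907; wedge = 22.8696 − 11.8394 = 11.0302.
Deadweight loss = ½ × 5.1907 × 11.0302 = $28.63.

$28.63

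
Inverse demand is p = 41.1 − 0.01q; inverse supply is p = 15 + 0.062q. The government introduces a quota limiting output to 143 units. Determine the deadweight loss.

1734.489

Competitive equilibrium: 41.1 − 0.01q = 15 + 0.062q → q* = 362.5, p* = 37.475.
At q = 143: demand price = 41.1 − 0.01·143 = 39.67; supply price = 15 + 0.062·143 = 23.866.
Δq = 362.5 − 143 = 219.5; wedge = 39.67 − 23.866 = 15.804.
The triangle = ½ × 219.5 × 15.804 = 1734.489.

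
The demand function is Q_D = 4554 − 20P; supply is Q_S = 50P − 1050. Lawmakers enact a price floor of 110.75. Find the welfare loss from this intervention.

In inverse form: demand P = 227.7 − 0.05Q, supply P = 21 + 0.02Q.
Competitive equilibrium: 227.7 − 0.05Q = 21 + 0.02Q → Q* = 2952.8571, P* = 80.0571.
At the floor P = 110.75, quantity demanded = (227.7 − 110.75)/0.05 = 2339.
Sellers' marginal cost at Q' = 2339: 21 + 0.02·2339 = 67.78.
ΔQ = 2952.8571 − 2339 = 613.8571; wedge = 110.75 − 67.78 = 42.97.
Deadweight loss = ½ × 613.8571 × 42.97 = 13188.72.

13188.72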